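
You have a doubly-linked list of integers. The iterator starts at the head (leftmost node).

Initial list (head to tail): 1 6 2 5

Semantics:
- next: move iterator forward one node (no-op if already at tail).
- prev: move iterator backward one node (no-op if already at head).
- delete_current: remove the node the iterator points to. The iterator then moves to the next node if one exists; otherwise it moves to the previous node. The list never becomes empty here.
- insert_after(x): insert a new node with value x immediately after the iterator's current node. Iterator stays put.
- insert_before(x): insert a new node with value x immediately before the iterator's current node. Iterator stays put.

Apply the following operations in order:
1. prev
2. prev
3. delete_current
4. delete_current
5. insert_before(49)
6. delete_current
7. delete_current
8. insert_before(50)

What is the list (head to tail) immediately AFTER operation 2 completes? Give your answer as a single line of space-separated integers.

Answer: 1 6 2 5

Derivation:
After 1 (prev): list=[1, 6, 2, 5] cursor@1
After 2 (prev): list=[1, 6, 2, 5] cursor@1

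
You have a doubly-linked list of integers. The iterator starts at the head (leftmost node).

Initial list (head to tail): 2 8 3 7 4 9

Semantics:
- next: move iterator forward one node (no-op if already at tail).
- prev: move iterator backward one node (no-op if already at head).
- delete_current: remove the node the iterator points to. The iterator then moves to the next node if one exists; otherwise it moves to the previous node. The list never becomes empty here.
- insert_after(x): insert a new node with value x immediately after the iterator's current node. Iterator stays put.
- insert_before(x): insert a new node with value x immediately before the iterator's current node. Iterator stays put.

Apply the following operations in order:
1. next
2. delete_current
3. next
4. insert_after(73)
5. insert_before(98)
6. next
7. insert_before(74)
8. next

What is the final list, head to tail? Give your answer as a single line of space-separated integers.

After 1 (next): list=[2, 8, 3, 7, 4, 9] cursor@8
After 2 (delete_current): list=[2, 3, 7, 4, 9] cursor@3
After 3 (next): list=[2, 3, 7, 4, 9] cursor@7
After 4 (insert_after(73)): list=[2, 3, 7, 73, 4, 9] cursor@7
After 5 (insert_before(98)): list=[2, 3, 98, 7, 73, 4, 9] cursor@7
After 6 (next): list=[2, 3, 98, 7, 73, 4, 9] cursor@73
After 7 (insert_before(74)): list=[2, 3, 98, 7, 74, 73, 4, 9] cursor@73
After 8 (next): list=[2, 3, 98, 7, 74, 73, 4, 9] cursor@4

Answer: 2 3 98 7 74 73 4 9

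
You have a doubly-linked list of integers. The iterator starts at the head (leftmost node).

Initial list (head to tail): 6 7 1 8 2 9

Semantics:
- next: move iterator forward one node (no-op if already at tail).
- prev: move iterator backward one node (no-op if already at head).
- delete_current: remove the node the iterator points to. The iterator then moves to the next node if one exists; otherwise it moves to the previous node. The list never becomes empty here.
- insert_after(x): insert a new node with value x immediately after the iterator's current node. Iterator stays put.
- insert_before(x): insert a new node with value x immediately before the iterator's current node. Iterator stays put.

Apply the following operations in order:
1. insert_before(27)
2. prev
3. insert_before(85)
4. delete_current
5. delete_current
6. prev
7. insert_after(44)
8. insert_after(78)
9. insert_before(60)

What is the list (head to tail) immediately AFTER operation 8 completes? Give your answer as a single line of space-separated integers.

Answer: 85 78 44 7 1 8 2 9

Derivation:
After 1 (insert_before(27)): list=[27, 6, 7, 1, 8, 2, 9] cursor@6
After 2 (prev): list=[27, 6, 7, 1, 8, 2, 9] cursor@27
After 3 (insert_before(85)): list=[85, 27, 6, 7, 1, 8, 2, 9] cursor@27
After 4 (delete_current): list=[85, 6, 7, 1, 8, 2, 9] cursor@6
After 5 (delete_current): list=[85, 7, 1, 8, 2, 9] cursor@7
After 6 (prev): list=[85, 7, 1, 8, 2, 9] cursor@85
After 7 (insert_after(44)): list=[85, 44, 7, 1, 8, 2, 9] cursor@85
After 8 (insert_after(78)): list=[85, 78, 44, 7, 1, 8, 2, 9] cursor@85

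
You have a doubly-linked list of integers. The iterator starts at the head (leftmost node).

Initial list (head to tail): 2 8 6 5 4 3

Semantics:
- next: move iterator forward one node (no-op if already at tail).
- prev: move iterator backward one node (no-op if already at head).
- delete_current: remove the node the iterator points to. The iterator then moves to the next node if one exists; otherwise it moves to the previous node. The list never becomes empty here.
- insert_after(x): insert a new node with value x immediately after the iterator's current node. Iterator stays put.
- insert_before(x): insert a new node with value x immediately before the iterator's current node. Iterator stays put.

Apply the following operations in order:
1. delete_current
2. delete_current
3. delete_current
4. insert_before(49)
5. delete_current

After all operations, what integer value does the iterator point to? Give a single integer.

After 1 (delete_current): list=[8, 6, 5, 4, 3] cursor@8
After 2 (delete_current): list=[6, 5, 4, 3] cursor@6
After 3 (delete_current): list=[5, 4, 3] cursor@5
After 4 (insert_before(49)): list=[49, 5, 4, 3] cursor@5
After 5 (delete_current): list=[49, 4, 3] cursor@4

Answer: 4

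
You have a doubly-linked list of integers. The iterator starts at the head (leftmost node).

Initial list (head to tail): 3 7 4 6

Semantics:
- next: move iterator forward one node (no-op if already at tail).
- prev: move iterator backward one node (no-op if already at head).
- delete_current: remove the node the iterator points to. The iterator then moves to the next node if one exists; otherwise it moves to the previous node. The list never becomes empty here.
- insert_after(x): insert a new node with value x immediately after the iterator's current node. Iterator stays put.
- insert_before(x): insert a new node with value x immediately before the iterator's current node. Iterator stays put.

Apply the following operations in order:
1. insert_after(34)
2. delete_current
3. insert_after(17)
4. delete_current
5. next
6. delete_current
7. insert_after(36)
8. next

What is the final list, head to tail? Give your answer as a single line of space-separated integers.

After 1 (insert_after(34)): list=[3, 34, 7, 4, 6] cursor@3
After 2 (delete_current): list=[34, 7, 4, 6] cursor@34
After 3 (insert_after(17)): list=[34, 17, 7, 4, 6] cursor@34
After 4 (delete_current): list=[17, 7, 4, 6] cursor@17
After 5 (next): list=[17, 7, 4, 6] cursor@7
After 6 (delete_current): list=[17, 4, 6] cursor@4
After 7 (insert_after(36)): list=[17, 4, 36, 6] cursor@4
After 8 (next): list=[17, 4, 36, 6] cursor@36

Answer: 17 4 36 6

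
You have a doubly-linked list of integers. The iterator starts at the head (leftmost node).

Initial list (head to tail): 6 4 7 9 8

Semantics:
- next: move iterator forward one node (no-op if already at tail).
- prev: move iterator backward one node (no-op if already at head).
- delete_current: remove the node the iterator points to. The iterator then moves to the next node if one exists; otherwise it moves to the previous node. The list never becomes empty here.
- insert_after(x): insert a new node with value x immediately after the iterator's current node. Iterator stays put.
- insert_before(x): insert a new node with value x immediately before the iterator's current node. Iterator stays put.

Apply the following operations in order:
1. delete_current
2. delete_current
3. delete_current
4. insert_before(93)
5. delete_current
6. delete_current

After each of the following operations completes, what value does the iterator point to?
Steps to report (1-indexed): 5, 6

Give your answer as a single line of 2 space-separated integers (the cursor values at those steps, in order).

After 1 (delete_current): list=[4, 7, 9, 8] cursor@4
After 2 (delete_current): list=[7, 9, 8] cursor@7
After 3 (delete_current): list=[9, 8] cursor@9
After 4 (insert_before(93)): list=[93, 9, 8] cursor@9
After 5 (delete_current): list=[93, 8] cursor@8
After 6 (delete_current): list=[93] cursor@93

Answer: 8 93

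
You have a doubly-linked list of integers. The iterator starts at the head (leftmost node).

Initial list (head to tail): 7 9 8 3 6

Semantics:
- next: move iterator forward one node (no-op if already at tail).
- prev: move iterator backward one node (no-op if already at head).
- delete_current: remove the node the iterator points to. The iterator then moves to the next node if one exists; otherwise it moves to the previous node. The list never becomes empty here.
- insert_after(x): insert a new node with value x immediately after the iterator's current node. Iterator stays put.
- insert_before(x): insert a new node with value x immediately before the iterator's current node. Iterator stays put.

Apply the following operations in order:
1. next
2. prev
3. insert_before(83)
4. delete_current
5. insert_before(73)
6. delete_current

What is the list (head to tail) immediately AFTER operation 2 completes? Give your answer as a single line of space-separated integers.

Answer: 7 9 8 3 6

Derivation:
After 1 (next): list=[7, 9, 8, 3, 6] cursor@9
After 2 (prev): list=[7, 9, 8, 3, 6] cursor@7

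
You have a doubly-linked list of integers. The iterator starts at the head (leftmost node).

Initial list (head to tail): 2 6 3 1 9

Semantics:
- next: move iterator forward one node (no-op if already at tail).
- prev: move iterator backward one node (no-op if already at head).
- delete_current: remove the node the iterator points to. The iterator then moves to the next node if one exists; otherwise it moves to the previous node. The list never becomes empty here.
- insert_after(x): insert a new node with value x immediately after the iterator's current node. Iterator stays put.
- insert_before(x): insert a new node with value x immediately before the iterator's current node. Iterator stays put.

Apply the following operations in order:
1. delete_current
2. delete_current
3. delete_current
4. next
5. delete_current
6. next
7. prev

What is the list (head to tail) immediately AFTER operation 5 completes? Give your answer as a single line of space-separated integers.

After 1 (delete_current): list=[6, 3, 1, 9] cursor@6
After 2 (delete_current): list=[3, 1, 9] cursor@3
After 3 (delete_current): list=[1, 9] cursor@1
After 4 (next): list=[1, 9] cursor@9
After 5 (delete_current): list=[1] cursor@1

Answer: 1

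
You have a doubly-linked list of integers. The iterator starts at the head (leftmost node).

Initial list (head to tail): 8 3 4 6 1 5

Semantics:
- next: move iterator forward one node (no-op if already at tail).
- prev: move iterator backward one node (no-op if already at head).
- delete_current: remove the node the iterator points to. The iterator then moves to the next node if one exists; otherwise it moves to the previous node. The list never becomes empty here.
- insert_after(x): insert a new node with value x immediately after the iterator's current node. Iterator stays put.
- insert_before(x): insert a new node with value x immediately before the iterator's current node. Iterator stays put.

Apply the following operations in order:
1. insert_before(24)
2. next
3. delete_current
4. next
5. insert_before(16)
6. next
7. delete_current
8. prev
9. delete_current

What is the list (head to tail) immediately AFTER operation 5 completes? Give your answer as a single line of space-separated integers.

Answer: 24 8 4 16 6 1 5

Derivation:
After 1 (insert_before(24)): list=[24, 8, 3, 4, 6, 1, 5] cursor@8
After 2 (next): list=[24, 8, 3, 4, 6, 1, 5] cursor@3
After 3 (delete_current): list=[24, 8, 4, 6, 1, 5] cursor@4
After 4 (next): list=[24, 8, 4, 6, 1, 5] cursor@6
After 5 (insert_before(16)): list=[24, 8, 4, 16, 6, 1, 5] cursor@6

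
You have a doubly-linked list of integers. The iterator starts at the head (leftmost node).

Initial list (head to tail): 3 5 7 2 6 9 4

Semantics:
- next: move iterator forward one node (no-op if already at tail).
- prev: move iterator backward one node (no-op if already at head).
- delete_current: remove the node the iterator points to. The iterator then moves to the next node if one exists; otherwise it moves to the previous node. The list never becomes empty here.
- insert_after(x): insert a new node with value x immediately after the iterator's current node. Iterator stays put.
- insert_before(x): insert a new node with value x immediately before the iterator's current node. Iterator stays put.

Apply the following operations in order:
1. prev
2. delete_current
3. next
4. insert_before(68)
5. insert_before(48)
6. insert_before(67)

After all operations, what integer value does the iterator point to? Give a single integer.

After 1 (prev): list=[3, 5, 7, 2, 6, 9, 4] cursor@3
After 2 (delete_current): list=[5, 7, 2, 6, 9, 4] cursor@5
After 3 (next): list=[5, 7, 2, 6, 9, 4] cursor@7
After 4 (insert_before(68)): list=[5, 68, 7, 2, 6, 9, 4] cursor@7
After 5 (insert_before(48)): list=[5, 68, 48, 7, 2, 6, 9, 4] cursor@7
After 6 (insert_before(67)): list=[5, 68, 48, 67, 7, 2, 6, 9, 4] cursor@7

Answer: 7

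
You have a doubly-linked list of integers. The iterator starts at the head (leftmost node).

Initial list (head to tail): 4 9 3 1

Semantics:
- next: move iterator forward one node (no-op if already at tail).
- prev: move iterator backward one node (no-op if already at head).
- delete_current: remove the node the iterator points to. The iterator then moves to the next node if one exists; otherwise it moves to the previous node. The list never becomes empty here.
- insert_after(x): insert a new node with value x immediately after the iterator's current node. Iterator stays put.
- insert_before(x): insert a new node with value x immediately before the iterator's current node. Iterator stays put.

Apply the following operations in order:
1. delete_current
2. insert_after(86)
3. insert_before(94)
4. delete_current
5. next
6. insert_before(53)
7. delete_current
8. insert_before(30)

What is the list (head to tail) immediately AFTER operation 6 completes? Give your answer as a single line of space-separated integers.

Answer: 94 86 53 3 1

Derivation:
After 1 (delete_current): list=[9, 3, 1] cursor@9
After 2 (insert_after(86)): list=[9, 86, 3, 1] cursor@9
After 3 (insert_before(94)): list=[94, 9, 86, 3, 1] cursor@9
After 4 (delete_current): list=[94, 86, 3, 1] cursor@86
After 5 (next): list=[94, 86, 3, 1] cursor@3
After 6 (insert_before(53)): list=[94, 86, 53, 3, 1] cursor@3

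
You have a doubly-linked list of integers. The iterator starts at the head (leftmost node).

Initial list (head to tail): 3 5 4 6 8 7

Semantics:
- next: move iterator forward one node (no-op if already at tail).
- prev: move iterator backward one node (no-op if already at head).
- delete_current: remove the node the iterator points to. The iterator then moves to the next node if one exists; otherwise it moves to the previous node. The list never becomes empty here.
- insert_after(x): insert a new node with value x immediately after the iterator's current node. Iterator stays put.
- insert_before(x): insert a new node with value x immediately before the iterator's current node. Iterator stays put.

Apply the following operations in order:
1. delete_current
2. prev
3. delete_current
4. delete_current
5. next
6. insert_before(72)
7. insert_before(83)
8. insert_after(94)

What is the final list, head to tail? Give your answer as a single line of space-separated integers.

After 1 (delete_current): list=[5, 4, 6, 8, 7] cursor@5
After 2 (prev): list=[5, 4, 6, 8, 7] cursor@5
After 3 (delete_current): list=[4, 6, 8, 7] cursor@4
After 4 (delete_current): list=[6, 8, 7] cursor@6
After 5 (next): list=[6, 8, 7] cursor@8
After 6 (insert_before(72)): list=[6, 72, 8, 7] cursor@8
After 7 (insert_before(83)): list=[6, 72, 83, 8, 7] cursor@8
After 8 (insert_after(94)): list=[6, 72, 83, 8, 94, 7] cursor@8

Answer: 6 72 83 8 94 7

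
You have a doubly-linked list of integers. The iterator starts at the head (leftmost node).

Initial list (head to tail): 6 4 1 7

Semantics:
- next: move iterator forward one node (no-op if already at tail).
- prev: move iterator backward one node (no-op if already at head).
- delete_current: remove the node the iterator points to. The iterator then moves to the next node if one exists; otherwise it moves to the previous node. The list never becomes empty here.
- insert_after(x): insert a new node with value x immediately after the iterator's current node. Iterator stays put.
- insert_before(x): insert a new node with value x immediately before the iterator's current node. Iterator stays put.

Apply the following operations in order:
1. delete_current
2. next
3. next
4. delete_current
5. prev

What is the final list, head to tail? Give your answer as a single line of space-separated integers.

After 1 (delete_current): list=[4, 1, 7] cursor@4
After 2 (next): list=[4, 1, 7] cursor@1
After 3 (next): list=[4, 1, 7] cursor@7
After 4 (delete_current): list=[4, 1] cursor@1
After 5 (prev): list=[4, 1] cursor@4

Answer: 4 1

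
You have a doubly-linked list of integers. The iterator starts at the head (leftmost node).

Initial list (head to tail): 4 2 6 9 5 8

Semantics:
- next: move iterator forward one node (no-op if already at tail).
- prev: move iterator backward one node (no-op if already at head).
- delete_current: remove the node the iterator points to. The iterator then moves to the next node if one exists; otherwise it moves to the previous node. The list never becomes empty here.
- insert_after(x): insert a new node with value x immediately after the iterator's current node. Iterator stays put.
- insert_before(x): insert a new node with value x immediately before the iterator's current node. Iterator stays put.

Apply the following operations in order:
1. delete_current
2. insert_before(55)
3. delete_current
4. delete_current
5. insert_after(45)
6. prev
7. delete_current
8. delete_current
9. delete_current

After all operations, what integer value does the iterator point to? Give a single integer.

After 1 (delete_current): list=[2, 6, 9, 5, 8] cursor@2
After 2 (insert_before(55)): list=[55, 2, 6, 9, 5, 8] cursor@2
After 3 (delete_current): list=[55, 6, 9, 5, 8] cursor@6
After 4 (delete_current): list=[55, 9, 5, 8] cursor@9
After 5 (insert_after(45)): list=[55, 9, 45, 5, 8] cursor@9
After 6 (prev): list=[55, 9, 45, 5, 8] cursor@55
After 7 (delete_current): list=[9, 45, 5, 8] cursor@9
After 8 (delete_current): list=[45, 5, 8] cursor@45
After 9 (delete_current): list=[5, 8] cursor@5

Answer: 5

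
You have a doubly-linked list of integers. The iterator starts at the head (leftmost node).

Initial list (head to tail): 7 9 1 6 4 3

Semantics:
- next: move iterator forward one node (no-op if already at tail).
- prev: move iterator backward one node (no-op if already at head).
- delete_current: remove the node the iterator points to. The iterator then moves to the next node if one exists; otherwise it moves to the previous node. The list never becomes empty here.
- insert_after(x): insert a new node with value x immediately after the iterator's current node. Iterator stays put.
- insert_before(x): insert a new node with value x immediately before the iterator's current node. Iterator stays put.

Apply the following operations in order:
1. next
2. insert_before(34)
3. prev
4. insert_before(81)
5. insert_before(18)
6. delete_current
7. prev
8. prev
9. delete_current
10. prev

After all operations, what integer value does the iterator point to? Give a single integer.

After 1 (next): list=[7, 9, 1, 6, 4, 3] cursor@9
After 2 (insert_before(34)): list=[7, 34, 9, 1, 6, 4, 3] cursor@9
After 3 (prev): list=[7, 34, 9, 1, 6, 4, 3] cursor@34
After 4 (insert_before(81)): list=[7, 81, 34, 9, 1, 6, 4, 3] cursor@34
After 5 (insert_before(18)): list=[7, 81, 18, 34, 9, 1, 6, 4, 3] cursor@34
After 6 (delete_current): list=[7, 81, 18, 9, 1, 6, 4, 3] cursor@9
After 7 (prev): list=[7, 81, 18, 9, 1, 6, 4, 3] cursor@18
After 8 (prev): list=[7, 81, 18, 9, 1, 6, 4, 3] cursor@81
After 9 (delete_current): list=[7, 18, 9, 1, 6, 4, 3] cursor@18
After 10 (prev): list=[7, 18, 9, 1, 6, 4, 3] cursor@7

Answer: 7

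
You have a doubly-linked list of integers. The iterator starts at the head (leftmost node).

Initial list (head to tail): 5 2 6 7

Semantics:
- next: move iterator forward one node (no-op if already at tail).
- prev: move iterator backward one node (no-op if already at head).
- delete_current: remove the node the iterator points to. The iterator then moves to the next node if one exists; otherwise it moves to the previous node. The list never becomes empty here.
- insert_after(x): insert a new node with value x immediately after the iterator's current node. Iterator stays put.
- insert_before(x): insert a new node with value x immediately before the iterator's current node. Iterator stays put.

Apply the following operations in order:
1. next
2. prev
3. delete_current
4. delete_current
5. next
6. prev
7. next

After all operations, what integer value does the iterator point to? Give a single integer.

After 1 (next): list=[5, 2, 6, 7] cursor@2
After 2 (prev): list=[5, 2, 6, 7] cursor@5
After 3 (delete_current): list=[2, 6, 7] cursor@2
After 4 (delete_current): list=[6, 7] cursor@6
After 5 (next): list=[6, 7] cursor@7
After 6 (prev): list=[6, 7] cursor@6
After 7 (next): list=[6, 7] cursor@7

Answer: 7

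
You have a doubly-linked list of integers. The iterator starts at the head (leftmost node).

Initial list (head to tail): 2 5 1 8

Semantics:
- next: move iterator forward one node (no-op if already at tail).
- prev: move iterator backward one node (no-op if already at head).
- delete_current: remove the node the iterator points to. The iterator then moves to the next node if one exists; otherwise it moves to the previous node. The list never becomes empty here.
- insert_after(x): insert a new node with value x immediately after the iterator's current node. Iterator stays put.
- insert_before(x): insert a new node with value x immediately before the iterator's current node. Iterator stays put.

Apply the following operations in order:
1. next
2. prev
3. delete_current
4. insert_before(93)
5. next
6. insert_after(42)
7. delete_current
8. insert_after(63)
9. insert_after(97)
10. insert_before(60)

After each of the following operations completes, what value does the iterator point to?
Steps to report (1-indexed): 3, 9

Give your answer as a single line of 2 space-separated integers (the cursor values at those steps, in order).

After 1 (next): list=[2, 5, 1, 8] cursor@5
After 2 (prev): list=[2, 5, 1, 8] cursor@2
After 3 (delete_current): list=[5, 1, 8] cursor@5
After 4 (insert_before(93)): list=[93, 5, 1, 8] cursor@5
After 5 (next): list=[93, 5, 1, 8] cursor@1
After 6 (insert_after(42)): list=[93, 5, 1, 42, 8] cursor@1
After 7 (delete_current): list=[93, 5, 42, 8] cursor@42
After 8 (insert_after(63)): list=[93, 5, 42, 63, 8] cursor@42
After 9 (insert_after(97)): list=[93, 5, 42, 97, 63, 8] cursor@42
After 10 (insert_before(60)): list=[93, 5, 60, 42, 97, 63, 8] cursor@42

Answer: 5 42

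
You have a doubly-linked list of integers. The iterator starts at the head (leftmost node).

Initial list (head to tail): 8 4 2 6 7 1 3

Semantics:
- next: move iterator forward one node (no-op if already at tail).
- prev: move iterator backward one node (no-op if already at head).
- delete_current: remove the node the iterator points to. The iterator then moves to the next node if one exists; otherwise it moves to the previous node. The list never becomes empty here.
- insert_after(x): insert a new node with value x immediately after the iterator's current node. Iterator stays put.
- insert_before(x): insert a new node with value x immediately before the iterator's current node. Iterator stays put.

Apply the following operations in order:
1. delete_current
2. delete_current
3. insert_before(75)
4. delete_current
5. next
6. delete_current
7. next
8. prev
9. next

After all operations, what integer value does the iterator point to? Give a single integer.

After 1 (delete_current): list=[4, 2, 6, 7, 1, 3] cursor@4
After 2 (delete_current): list=[2, 6, 7, 1, 3] cursor@2
After 3 (insert_before(75)): list=[75, 2, 6, 7, 1, 3] cursor@2
After 4 (delete_current): list=[75, 6, 7, 1, 3] cursor@6
After 5 (next): list=[75, 6, 7, 1, 3] cursor@7
After 6 (delete_current): list=[75, 6, 1, 3] cursor@1
After 7 (next): list=[75, 6, 1, 3] cursor@3
After 8 (prev): list=[75, 6, 1, 3] cursor@1
After 9 (next): list=[75, 6, 1, 3] cursor@3

Answer: 3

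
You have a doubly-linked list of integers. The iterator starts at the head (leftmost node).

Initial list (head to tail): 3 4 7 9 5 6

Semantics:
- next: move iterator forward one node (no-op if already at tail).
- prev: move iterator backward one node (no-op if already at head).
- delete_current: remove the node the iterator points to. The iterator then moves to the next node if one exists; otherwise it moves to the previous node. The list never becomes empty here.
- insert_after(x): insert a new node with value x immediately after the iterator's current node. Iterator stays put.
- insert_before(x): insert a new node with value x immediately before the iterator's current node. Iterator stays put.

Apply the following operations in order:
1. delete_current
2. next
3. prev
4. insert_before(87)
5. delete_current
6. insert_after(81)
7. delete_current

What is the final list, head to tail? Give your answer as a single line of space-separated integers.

Answer: 87 81 9 5 6

Derivation:
After 1 (delete_current): list=[4, 7, 9, 5, 6] cursor@4
After 2 (next): list=[4, 7, 9, 5, 6] cursor@7
After 3 (prev): list=[4, 7, 9, 5, 6] cursor@4
After 4 (insert_before(87)): list=[87, 4, 7, 9, 5, 6] cursor@4
After 5 (delete_current): list=[87, 7, 9, 5, 6] cursor@7
After 6 (insert_after(81)): list=[87, 7, 81, 9, 5, 6] cursor@7
After 7 (delete_current): list=[87, 81, 9, 5, 6] cursor@81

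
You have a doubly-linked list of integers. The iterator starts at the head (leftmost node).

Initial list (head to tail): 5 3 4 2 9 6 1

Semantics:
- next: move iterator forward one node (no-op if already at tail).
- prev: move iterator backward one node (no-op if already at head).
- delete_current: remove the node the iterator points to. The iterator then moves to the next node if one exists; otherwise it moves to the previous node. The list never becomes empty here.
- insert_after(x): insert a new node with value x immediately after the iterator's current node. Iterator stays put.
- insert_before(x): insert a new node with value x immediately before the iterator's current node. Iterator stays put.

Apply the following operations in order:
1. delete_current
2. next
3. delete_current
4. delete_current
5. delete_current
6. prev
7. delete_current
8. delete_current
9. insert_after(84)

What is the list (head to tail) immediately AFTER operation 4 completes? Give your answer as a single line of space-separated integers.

Answer: 3 9 6 1

Derivation:
After 1 (delete_current): list=[3, 4, 2, 9, 6, 1] cursor@3
After 2 (next): list=[3, 4, 2, 9, 6, 1] cursor@4
After 3 (delete_current): list=[3, 2, 9, 6, 1] cursor@2
After 4 (delete_current): list=[3, 9, 6, 1] cursor@9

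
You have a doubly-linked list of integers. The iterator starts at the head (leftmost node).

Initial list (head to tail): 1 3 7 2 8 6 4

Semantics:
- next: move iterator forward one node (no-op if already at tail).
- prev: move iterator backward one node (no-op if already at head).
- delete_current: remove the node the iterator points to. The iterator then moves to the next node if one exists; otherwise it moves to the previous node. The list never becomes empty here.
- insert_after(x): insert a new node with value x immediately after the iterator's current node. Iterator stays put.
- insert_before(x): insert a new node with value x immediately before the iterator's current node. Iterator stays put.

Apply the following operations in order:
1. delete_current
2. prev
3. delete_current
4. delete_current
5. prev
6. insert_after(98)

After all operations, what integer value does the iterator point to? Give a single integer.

Answer: 2

Derivation:
After 1 (delete_current): list=[3, 7, 2, 8, 6, 4] cursor@3
After 2 (prev): list=[3, 7, 2, 8, 6, 4] cursor@3
After 3 (delete_current): list=[7, 2, 8, 6, 4] cursor@7
After 4 (delete_current): list=[2, 8, 6, 4] cursor@2
After 5 (prev): list=[2, 8, 6, 4] cursor@2
After 6 (insert_after(98)): list=[2, 98, 8, 6, 4] cursor@2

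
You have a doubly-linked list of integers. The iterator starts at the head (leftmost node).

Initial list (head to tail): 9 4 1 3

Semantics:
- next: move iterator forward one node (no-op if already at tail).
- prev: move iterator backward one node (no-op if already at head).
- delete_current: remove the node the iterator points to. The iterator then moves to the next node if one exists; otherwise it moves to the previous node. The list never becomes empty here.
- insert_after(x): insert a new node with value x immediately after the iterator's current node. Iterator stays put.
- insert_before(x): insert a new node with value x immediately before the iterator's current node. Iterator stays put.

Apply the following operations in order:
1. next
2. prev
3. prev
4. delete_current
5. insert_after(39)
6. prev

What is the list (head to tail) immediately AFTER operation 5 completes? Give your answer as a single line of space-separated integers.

Answer: 4 39 1 3

Derivation:
After 1 (next): list=[9, 4, 1, 3] cursor@4
After 2 (prev): list=[9, 4, 1, 3] cursor@9
After 3 (prev): list=[9, 4, 1, 3] cursor@9
After 4 (delete_current): list=[4, 1, 3] cursor@4
After 5 (insert_after(39)): list=[4, 39, 1, 3] cursor@4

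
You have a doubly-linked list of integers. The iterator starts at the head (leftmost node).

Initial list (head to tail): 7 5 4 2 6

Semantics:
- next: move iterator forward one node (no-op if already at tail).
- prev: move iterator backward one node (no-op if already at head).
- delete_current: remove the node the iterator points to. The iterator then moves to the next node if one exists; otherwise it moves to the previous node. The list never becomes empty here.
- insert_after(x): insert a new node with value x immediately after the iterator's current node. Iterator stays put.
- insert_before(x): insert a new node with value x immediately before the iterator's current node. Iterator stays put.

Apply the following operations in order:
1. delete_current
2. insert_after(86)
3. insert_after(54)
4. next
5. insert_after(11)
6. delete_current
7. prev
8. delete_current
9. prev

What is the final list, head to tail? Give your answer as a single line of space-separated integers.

After 1 (delete_current): list=[5, 4, 2, 6] cursor@5
After 2 (insert_after(86)): list=[5, 86, 4, 2, 6] cursor@5
After 3 (insert_after(54)): list=[5, 54, 86, 4, 2, 6] cursor@5
After 4 (next): list=[5, 54, 86, 4, 2, 6] cursor@54
After 5 (insert_after(11)): list=[5, 54, 11, 86, 4, 2, 6] cursor@54
After 6 (delete_current): list=[5, 11, 86, 4, 2, 6] cursor@11
After 7 (prev): list=[5, 11, 86, 4, 2, 6] cursor@5
After 8 (delete_current): list=[11, 86, 4, 2, 6] cursor@11
After 9 (prev): list=[11, 86, 4, 2, 6] cursor@11

Answer: 11 86 4 2 6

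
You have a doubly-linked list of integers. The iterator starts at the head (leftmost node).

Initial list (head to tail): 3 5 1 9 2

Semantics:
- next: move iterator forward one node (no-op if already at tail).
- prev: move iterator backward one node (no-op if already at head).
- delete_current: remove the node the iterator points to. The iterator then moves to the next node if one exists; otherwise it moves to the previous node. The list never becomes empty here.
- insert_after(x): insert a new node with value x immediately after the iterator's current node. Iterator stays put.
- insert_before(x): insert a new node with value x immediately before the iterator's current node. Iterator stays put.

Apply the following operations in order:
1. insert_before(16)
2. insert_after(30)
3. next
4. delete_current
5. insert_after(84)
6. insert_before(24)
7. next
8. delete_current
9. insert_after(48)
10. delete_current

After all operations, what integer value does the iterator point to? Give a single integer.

Answer: 48

Derivation:
After 1 (insert_before(16)): list=[16, 3, 5, 1, 9, 2] cursor@3
After 2 (insert_after(30)): list=[16, 3, 30, 5, 1, 9, 2] cursor@3
After 3 (next): list=[16, 3, 30, 5, 1, 9, 2] cursor@30
After 4 (delete_current): list=[16, 3, 5, 1, 9, 2] cursor@5
After 5 (insert_after(84)): list=[16, 3, 5, 84, 1, 9, 2] cursor@5
After 6 (insert_before(24)): list=[16, 3, 24, 5, 84, 1, 9, 2] cursor@5
After 7 (next): list=[16, 3, 24, 5, 84, 1, 9, 2] cursor@84
After 8 (delete_current): list=[16, 3, 24, 5, 1, 9, 2] cursor@1
After 9 (insert_after(48)): list=[16, 3, 24, 5, 1, 48, 9, 2] cursor@1
After 10 (delete_current): list=[16, 3, 24, 5, 48, 9, 2] cursor@48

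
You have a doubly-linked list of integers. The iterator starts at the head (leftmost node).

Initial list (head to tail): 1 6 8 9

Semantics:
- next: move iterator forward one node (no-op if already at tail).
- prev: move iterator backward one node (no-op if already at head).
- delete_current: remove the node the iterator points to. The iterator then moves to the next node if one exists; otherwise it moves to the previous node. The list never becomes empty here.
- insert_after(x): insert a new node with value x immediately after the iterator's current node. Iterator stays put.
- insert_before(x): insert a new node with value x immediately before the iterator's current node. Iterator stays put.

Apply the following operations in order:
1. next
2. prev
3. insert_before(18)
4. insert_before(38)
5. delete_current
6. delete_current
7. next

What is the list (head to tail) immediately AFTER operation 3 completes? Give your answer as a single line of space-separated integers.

Answer: 18 1 6 8 9

Derivation:
After 1 (next): list=[1, 6, 8, 9] cursor@6
After 2 (prev): list=[1, 6, 8, 9] cursor@1
After 3 (insert_before(18)): list=[18, 1, 6, 8, 9] cursor@1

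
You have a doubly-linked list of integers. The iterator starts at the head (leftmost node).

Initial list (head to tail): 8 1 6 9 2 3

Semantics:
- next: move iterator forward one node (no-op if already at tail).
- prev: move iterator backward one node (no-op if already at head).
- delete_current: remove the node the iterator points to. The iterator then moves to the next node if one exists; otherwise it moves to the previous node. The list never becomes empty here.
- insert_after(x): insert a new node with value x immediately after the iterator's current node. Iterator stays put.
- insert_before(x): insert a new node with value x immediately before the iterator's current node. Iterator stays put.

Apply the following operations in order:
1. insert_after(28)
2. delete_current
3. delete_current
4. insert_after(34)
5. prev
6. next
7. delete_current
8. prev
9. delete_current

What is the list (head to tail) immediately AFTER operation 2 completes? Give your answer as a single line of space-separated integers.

Answer: 28 1 6 9 2 3

Derivation:
After 1 (insert_after(28)): list=[8, 28, 1, 6, 9, 2, 3] cursor@8
After 2 (delete_current): list=[28, 1, 6, 9, 2, 3] cursor@28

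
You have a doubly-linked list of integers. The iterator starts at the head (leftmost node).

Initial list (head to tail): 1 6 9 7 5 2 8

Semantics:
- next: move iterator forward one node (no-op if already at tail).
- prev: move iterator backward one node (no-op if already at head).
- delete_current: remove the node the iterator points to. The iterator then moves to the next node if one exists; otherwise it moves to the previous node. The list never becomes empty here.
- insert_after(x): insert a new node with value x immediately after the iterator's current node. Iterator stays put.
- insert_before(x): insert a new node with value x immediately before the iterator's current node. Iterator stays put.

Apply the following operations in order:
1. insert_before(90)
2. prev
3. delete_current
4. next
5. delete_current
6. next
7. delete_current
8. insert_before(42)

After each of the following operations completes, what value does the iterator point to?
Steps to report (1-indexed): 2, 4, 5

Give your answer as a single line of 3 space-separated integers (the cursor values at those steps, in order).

After 1 (insert_before(90)): list=[90, 1, 6, 9, 7, 5, 2, 8] cursor@1
After 2 (prev): list=[90, 1, 6, 9, 7, 5, 2, 8] cursor@90
After 3 (delete_current): list=[1, 6, 9, 7, 5, 2, 8] cursor@1
After 4 (next): list=[1, 6, 9, 7, 5, 2, 8] cursor@6
After 5 (delete_current): list=[1, 9, 7, 5, 2, 8] cursor@9
After 6 (next): list=[1, 9, 7, 5, 2, 8] cursor@7
After 7 (delete_current): list=[1, 9, 5, 2, 8] cursor@5
After 8 (insert_before(42)): list=[1, 9, 42, 5, 2, 8] cursor@5

Answer: 90 6 9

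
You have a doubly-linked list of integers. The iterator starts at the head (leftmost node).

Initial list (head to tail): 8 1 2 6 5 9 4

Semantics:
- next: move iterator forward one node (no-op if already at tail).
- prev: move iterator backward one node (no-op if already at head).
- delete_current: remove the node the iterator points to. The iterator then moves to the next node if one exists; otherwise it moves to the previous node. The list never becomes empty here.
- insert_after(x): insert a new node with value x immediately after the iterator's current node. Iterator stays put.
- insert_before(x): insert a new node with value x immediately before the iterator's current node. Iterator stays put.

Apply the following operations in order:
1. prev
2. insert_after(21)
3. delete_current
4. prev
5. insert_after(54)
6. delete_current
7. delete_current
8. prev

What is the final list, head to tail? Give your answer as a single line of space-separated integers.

After 1 (prev): list=[8, 1, 2, 6, 5, 9, 4] cursor@8
After 2 (insert_after(21)): list=[8, 21, 1, 2, 6, 5, 9, 4] cursor@8
After 3 (delete_current): list=[21, 1, 2, 6, 5, 9, 4] cursor@21
After 4 (prev): list=[21, 1, 2, 6, 5, 9, 4] cursor@21
After 5 (insert_after(54)): list=[21, 54, 1, 2, 6, 5, 9, 4] cursor@21
After 6 (delete_current): list=[54, 1, 2, 6, 5, 9, 4] cursor@54
After 7 (delete_current): list=[1, 2, 6, 5, 9, 4] cursor@1
After 8 (prev): list=[1, 2, 6, 5, 9, 4] cursor@1

Answer: 1 2 6 5 9 4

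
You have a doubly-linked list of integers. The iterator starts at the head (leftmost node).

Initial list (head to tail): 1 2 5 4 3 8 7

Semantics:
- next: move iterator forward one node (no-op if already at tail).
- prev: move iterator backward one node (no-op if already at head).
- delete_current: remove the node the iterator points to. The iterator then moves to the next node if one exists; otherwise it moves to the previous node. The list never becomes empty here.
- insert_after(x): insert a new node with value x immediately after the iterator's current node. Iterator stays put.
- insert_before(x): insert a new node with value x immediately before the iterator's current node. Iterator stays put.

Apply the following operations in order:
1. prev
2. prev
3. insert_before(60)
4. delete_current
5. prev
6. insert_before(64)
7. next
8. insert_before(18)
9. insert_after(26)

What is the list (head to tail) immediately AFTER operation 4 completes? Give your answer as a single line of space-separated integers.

After 1 (prev): list=[1, 2, 5, 4, 3, 8, 7] cursor@1
After 2 (prev): list=[1, 2, 5, 4, 3, 8, 7] cursor@1
After 3 (insert_before(60)): list=[60, 1, 2, 5, 4, 3, 8, 7] cursor@1
After 4 (delete_current): list=[60, 2, 5, 4, 3, 8, 7] cursor@2

Answer: 60 2 5 4 3 8 7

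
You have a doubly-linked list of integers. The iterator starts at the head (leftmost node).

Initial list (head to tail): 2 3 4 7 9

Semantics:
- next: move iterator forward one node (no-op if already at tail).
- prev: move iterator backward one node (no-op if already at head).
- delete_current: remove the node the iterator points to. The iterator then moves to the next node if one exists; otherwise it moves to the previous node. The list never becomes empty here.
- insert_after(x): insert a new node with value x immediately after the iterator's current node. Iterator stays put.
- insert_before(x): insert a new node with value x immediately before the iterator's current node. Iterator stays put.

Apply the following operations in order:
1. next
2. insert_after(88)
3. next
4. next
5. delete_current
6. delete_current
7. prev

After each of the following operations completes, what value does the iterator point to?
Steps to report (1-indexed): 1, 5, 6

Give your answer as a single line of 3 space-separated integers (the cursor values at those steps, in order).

After 1 (next): list=[2, 3, 4, 7, 9] cursor@3
After 2 (insert_after(88)): list=[2, 3, 88, 4, 7, 9] cursor@3
After 3 (next): list=[2, 3, 88, 4, 7, 9] cursor@88
After 4 (next): list=[2, 3, 88, 4, 7, 9] cursor@4
After 5 (delete_current): list=[2, 3, 88, 7, 9] cursor@7
After 6 (delete_current): list=[2, 3, 88, 9] cursor@9
After 7 (prev): list=[2, 3, 88, 9] cursor@88

Answer: 3 7 9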